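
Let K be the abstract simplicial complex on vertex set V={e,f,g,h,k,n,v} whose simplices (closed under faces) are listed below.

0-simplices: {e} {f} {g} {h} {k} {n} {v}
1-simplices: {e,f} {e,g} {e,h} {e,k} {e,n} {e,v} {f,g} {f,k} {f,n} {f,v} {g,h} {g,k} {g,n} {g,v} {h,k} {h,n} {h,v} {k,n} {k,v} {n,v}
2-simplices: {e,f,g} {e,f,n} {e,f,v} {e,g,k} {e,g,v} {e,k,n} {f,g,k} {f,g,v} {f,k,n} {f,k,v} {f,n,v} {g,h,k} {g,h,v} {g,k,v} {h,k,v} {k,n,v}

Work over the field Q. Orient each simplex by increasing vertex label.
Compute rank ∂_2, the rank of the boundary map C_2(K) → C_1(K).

n_0=7 n_1=20 n_2=16  [Q]
∂1: piv[ef,eg,eh,ek,en,ev] rk=6  ker:fg,fk,fn,fv,gh,gk,gn,gv,hk,hn,hv,kn,kv,nv
∂2: piv[efg,efn,efv,egk,egv,ekn,fgk,fkv,fnv,ghk,ghv] rk=11  ker:fgv,fkn,gkv,hkv,knv
rk∂_2=11

rank∂_2=11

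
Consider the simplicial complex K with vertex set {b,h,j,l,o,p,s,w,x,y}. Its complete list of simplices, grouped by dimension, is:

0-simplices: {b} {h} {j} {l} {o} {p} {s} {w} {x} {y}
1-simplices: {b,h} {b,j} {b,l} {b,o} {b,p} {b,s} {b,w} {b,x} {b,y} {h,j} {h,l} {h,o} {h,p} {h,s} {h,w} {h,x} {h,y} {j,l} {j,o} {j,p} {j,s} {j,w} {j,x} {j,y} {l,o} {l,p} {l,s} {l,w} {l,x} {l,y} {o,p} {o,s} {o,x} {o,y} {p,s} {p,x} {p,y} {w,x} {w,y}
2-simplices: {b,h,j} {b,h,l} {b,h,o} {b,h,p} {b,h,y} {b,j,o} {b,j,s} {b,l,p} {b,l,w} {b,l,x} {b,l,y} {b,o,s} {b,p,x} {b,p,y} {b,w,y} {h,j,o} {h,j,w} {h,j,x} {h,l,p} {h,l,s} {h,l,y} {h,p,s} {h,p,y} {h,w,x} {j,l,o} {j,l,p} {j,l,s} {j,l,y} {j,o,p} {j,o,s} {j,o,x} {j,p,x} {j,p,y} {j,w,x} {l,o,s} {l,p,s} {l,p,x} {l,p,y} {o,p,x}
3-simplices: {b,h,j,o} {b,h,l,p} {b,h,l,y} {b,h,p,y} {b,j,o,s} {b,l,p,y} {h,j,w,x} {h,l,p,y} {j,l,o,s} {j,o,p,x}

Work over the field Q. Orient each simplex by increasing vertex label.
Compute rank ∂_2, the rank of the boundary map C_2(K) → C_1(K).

n_0=10 n_1=39 n_2=39 n_3=10  [Q]
∂1: piv[bh,bj,bl,bo,bp,bs,bw,bx,by] rk=9  ker:hj,hl,ho,hp,hs,hw,hx,hy,jl,jo,jp,js,jw,jx,jy,lo,lp,ls,lw,lx,ly,op,os,ox,oy,ps,px,py,wx,wy
∂2: piv[bhj,bhl,bho,bhp,bhy,bjo,bjs,blp,blw,blx,bly,bos,bpx,bpy,bwy,hjw,hjx,hls,hps,hwx,jlo,jlp,jls,jly,jop,jox,jpx] rk=27  ker:hjo,hlp,hly,hpy,jos,jpy,jwx,los,lps,lpx,lpy,opx
∂3: piv[bhjo,bhlp,bhly,bhpy,bjos,blpy,hjwx,jlos,jopx] rk=9  ker:hlpy
rk∂_2=27

rank∂_2=27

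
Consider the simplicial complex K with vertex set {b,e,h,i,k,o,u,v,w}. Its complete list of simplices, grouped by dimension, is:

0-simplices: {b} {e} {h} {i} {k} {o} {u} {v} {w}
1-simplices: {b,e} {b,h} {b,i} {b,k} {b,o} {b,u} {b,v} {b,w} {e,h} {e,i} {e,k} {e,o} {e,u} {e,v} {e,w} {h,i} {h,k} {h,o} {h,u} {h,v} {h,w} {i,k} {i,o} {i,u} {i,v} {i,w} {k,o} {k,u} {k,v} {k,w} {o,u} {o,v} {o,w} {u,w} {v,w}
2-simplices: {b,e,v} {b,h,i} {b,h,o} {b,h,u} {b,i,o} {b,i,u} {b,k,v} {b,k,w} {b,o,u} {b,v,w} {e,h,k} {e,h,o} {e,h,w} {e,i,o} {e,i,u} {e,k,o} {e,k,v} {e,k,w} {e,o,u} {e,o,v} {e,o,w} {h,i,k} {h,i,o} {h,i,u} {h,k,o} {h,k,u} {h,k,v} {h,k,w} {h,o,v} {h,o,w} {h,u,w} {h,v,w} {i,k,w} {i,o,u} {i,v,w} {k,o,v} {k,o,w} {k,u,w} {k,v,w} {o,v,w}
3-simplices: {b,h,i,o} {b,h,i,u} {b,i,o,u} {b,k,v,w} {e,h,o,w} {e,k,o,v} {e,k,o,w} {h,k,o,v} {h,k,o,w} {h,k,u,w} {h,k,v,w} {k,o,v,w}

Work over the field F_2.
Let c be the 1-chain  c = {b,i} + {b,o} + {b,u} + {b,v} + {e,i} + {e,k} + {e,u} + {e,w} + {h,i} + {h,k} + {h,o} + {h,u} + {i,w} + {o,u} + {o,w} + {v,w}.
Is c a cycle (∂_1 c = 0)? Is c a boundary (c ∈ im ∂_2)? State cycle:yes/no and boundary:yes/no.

cycle:yes boundary:no

n_0=9 n_1=35 n_2=40 n_3=12  [Z2]
∂1: piv[be,bh,bi,bk,bo,bu,bv,bw] rk=8  ker:eh,ei,ek,eo,eu,ev,ew,hi,hk,ho,hu,hv,hw,ik,io,iu,iv,iw,ko,ku,kv,kw,ou,ov,ow,uw,vw
∂2: piv[bev,bhi,bho,bhu,bio,biu,bkv,bkw,bou,bvw,ehk,eho,ehw,eio,eiu,eko,ekv,ekw,eov,eow,hik,hku,hkv,huw,ikw,ivw] rk=26  ker:eou,hio,hiu,hko,hkw,hov,how,hvw,iou,kov,kow,kuw,kvw,ovw
∂3: piv[bhio,bhiu,biou,bkvw,ehow,ekov,ekow,hkov,hkow,hkuw,hkvw,kovw] rk=12
∂1c = 0
c vs im∂2: residual ≠ 0 ⇒ not boundary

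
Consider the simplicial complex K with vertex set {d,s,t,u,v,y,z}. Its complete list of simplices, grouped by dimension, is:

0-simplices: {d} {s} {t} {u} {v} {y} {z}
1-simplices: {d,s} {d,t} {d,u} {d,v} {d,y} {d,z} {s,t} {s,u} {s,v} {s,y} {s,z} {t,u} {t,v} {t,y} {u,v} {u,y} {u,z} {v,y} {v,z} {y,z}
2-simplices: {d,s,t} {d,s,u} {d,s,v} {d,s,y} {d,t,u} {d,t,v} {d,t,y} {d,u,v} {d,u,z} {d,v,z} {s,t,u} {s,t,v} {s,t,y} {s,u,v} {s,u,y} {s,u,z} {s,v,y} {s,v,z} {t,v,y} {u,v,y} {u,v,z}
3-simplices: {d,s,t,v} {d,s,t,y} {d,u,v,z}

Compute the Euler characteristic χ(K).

n_0=7 n_1=20 n_2=21 n_3=3
χ=+7−20+21−3=5

χ(K)=5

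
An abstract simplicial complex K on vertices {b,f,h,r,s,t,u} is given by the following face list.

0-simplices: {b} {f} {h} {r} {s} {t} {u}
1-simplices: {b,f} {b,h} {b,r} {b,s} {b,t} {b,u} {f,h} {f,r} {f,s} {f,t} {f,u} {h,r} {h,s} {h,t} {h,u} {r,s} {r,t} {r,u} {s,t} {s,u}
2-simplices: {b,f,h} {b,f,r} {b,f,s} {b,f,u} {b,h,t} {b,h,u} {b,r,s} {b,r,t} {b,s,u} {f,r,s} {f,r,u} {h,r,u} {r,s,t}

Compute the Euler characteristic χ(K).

n_0=7 n_1=20 n_2=13
χ=+7−20+13=0

χ(K)=0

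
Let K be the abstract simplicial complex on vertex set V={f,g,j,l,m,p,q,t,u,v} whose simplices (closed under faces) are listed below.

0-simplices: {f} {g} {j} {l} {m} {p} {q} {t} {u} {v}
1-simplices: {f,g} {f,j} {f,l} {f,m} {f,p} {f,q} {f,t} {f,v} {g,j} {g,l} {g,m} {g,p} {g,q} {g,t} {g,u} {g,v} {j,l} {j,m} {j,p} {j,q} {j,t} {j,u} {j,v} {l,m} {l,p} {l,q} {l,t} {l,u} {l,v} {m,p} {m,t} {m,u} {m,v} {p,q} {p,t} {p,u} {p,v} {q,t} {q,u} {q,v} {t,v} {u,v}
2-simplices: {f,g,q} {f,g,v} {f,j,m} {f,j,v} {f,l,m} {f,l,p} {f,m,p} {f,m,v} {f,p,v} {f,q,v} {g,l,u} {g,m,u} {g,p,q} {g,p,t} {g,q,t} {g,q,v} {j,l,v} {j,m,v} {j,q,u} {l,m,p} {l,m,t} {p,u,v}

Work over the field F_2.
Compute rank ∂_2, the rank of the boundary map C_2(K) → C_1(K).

n_0=10 n_1=42 n_2=22  [Z2]
∂1: piv[fg,fj,fl,fm,fp,fq,ft,fv,gu] rk=9  ker:gj,gl,gm,gp,gq,gt,gv,jl,jm,jp,jq,jt,ju,jv,lm,lp,lq,lt,lu,lv,mp,mt,mu,mv,pq,pt,pu,pv,qt,qu,qv,tv,uv
∂2: piv[fgq,fgv,fjm,fjv,flm,flp,fmp,fmv,fpv,fqv,glu,gmu,gpq,gpt,gqt,jlv,jqu,lmt,puv] rk=19  ker:gqv,jmv,lmp
rk∂_2=19

rank∂_2=19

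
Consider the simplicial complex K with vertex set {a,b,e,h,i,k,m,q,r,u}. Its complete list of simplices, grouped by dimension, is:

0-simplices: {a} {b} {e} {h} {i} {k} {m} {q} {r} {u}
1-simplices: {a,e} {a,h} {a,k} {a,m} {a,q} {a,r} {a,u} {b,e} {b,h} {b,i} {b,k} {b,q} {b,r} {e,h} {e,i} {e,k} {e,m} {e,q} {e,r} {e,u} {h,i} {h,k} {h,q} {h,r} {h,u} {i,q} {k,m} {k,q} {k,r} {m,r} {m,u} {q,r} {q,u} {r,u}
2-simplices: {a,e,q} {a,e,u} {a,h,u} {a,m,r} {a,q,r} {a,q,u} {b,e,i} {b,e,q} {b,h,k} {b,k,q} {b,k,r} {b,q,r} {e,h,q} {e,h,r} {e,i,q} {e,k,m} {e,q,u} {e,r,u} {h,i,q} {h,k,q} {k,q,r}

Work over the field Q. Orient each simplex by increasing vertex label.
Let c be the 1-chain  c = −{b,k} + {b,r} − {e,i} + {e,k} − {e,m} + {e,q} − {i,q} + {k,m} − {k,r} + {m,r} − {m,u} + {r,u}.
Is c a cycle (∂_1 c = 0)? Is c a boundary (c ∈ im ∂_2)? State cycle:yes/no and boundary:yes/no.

cycle:yes boundary:no

n_0=10 n_1=34 n_2=21  [Q]
∂1: piv[ae,ah,ak,am,aq,ar,au,be,bi] rk=9  ker:bh,bk,bq,br,eh,ei,ek,em,eq,er,eu,hi,hk,hq,hr,hu,iq,km,kq,kr,mr,mu,qr,qu,ru
∂2: piv[aeq,aeu,ahu,amr,aqr,aqu,bei,beq,bhk,bkq,bkr,bqr,ehq,ehr,eiq,ekm,eru,hiq,hkq] rk=19  ker:equ,kqr
∂1c = 0
c vs im∂2: residual ≠ 0 ⇒ not boundary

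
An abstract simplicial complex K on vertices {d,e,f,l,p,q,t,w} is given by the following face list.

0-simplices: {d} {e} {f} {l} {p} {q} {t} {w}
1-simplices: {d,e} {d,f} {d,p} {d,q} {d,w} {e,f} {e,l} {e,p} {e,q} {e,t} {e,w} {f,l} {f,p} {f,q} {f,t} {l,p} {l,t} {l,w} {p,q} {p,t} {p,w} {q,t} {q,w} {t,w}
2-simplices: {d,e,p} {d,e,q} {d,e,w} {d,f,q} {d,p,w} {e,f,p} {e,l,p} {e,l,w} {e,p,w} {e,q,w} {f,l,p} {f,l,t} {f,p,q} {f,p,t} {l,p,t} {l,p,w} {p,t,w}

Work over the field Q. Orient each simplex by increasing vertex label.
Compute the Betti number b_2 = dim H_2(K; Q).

b_2=3

n_0=8 n_1=24 n_2=17  [Q]
∂1: piv[de,df,dp,dq,dw,el,et] rk=7  ker:ef,ep,eq,ew,fl,fp,fq,ft,lp,lt,lw,pq,pt,pw,qt,qw,tw
∂2: piv[dep,deq,dew,dfq,dpw,efp,elp,elw,eqw,flp,flt,fpq,fpt,ptw] rk=14  ker:epw,lpt,lpw
b_2=(17−14)−0=3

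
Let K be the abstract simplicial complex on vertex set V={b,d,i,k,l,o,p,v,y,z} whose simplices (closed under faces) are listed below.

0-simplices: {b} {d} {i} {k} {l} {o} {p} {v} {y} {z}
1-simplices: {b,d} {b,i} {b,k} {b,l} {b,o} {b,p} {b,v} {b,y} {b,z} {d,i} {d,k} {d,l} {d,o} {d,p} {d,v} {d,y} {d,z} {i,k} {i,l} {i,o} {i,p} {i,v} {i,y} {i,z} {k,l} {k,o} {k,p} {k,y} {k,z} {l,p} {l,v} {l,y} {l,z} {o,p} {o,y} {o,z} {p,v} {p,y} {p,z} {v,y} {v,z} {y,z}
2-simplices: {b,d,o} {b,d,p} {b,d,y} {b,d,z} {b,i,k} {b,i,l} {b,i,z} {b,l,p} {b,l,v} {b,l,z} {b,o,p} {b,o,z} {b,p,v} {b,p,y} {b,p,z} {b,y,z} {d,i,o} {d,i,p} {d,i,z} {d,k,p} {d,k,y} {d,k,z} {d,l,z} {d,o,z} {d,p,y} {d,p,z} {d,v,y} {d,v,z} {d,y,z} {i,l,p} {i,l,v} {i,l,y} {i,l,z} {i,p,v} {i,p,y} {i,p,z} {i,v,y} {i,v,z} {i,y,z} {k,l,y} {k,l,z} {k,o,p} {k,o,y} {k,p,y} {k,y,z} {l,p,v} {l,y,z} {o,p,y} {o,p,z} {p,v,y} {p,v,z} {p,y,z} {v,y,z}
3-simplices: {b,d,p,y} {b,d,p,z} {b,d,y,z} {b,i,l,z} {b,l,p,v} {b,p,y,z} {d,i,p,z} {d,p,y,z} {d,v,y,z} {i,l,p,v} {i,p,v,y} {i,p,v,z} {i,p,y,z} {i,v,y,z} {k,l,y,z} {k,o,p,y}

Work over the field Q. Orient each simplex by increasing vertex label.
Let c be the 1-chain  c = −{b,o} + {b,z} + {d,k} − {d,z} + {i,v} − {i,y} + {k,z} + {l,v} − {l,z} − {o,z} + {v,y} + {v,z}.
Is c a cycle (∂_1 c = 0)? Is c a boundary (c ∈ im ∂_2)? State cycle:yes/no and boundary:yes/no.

n_0=10 n_1=42 n_2=53 n_3=16  [Q]
∂1: piv[bd,bi,bk,bl,bo,bp,bv,by,bz] rk=9  ker:di,dk,dl,do,dp,dv,dy,dz,ik,il,io,ip,iv,iy,iz,kl,ko,kp,ky,kz,lp,lv,ly,lz,op,oy,oz,pv,py,pz,vy,vz,yz
∂2: piv[bdo,bdp,bdy,bdz,bik,bil,biz,blp,blv,blz,bop,boz,bpv,bpy,bpz,byz,dio,dip,diz,dkp,dky,dkz,dlz,dvy,dvz,ilv,ily,ipy,ivy,kly,kop,koy] rk=32  ker:doz,dpy,dpz,dyz,ilp,ilz,ipv,ipz,ivz,iyz,klz,kpy,kyz,lpv,lyz,opy,opz,pvy,pvz,pyz,vyz
∂3: piv[bdpy,bdpz,bdyz,bilz,blpv,bpyz,dipz,dvyz,ilpv,ipvy,ipvz,ipyz,ivyz,klyz,kopy] rk=15  ker:dpyz
∂1c = 0
c vs im∂2: reduces to 0 ⇒ boundary

cycle:yes boundary:yes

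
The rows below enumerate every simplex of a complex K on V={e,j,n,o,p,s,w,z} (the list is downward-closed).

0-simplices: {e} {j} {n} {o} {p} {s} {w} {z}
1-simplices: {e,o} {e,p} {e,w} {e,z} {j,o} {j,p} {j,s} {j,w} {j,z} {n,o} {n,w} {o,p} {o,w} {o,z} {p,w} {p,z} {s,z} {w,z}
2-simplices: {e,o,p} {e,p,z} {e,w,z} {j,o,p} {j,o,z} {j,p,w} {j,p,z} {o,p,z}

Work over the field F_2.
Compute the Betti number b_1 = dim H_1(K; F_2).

n_0=8 n_1=18 n_2=8  [Z2]
∂1: piv[eo,ep,ew,ez,jo,js,no] rk=7  ker:jp,jw,jz,nw,op,ow,oz,pw,pz,sz,wz
∂2: piv[eop,epz,ewz,jop,joz,jpw,jpz] rk=7  ker:opz
b_1=(18−7)−7=4

b_1=4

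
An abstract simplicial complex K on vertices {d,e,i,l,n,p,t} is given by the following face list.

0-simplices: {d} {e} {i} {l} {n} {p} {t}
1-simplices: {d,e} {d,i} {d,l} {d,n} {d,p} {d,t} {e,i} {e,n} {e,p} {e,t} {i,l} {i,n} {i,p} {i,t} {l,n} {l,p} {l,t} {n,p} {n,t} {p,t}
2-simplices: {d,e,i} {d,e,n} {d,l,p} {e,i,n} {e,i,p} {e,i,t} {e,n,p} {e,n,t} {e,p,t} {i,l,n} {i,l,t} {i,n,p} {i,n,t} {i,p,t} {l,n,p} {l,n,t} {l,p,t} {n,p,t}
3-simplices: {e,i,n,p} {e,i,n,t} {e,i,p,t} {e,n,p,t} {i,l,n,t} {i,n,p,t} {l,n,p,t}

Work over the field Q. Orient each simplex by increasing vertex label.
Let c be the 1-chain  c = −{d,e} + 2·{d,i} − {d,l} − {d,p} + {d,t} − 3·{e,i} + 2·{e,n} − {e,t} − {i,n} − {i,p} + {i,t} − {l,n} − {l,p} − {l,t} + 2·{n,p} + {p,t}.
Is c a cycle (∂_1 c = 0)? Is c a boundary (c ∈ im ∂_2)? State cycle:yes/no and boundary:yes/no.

n_0=7 n_1=20 n_2=18 n_3=7  [Q]
∂1: piv[de,di,dl,dn,dp,dt] rk=6  ker:ei,en,ep,et,il,in,ip,it,ln,lp,lt,np,nt,pt
∂2: piv[dei,den,dlp,ein,eip,eit,enp,ent,ept,iln,ilt,lnp] rk=12  ker:inp,int,ipt,lnt,lpt,npt
∂3: piv[einp,eint,eipt,enpt,ilnt,lnpt] rk=6  ker:inpt
∂1c = {e} + 2·{l} − 2·{n} − 2·{p} + {t}

cycle:no boundary:no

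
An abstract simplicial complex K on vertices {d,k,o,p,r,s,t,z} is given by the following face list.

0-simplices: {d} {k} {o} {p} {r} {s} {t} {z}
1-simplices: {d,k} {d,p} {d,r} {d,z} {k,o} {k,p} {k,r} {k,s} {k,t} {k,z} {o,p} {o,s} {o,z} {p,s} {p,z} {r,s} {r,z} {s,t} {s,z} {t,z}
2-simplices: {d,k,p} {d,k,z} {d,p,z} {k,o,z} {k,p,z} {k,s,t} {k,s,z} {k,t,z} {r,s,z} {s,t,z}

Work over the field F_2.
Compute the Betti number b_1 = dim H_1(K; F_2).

b_1=5

n_0=8 n_1=20 n_2=10  [Z2]
∂1: piv[dk,dp,dr,dz,ko,ks,kt] rk=7  ker:kp,kr,kz,op,os,oz,ps,pz,rs,rz,st,sz,tz
∂2: piv[dkp,dkz,dpz,koz,kst,ksz,ktz,rsz] rk=8  ker:kpz,stz
b_1=(20−7)−8=5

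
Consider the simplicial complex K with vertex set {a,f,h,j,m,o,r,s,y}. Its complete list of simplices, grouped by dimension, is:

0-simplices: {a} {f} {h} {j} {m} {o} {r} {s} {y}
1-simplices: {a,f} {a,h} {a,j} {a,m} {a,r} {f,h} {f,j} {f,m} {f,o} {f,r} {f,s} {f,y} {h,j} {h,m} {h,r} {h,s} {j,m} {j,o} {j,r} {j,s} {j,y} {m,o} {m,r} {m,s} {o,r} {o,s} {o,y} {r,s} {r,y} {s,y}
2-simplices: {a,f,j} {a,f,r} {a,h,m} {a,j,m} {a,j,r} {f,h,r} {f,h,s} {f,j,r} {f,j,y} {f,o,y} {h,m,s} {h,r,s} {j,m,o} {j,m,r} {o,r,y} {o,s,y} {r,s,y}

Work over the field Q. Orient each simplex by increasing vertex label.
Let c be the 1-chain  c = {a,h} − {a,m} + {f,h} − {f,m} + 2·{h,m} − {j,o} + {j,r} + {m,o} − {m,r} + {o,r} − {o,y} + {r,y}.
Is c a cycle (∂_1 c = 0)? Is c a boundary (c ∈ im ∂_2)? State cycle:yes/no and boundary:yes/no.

n_0=9 n_1=30 n_2=17  [Q]
∂1: piv[af,ah,aj,am,ar,fo,fs,fy] rk=8  ker:fh,fj,fm,fr,hj,hm,hr,hs,jm,jo,jr,js,jy,mo,mr,ms,or,os,oy,rs,ry,sy
∂2: piv[afj,afr,ahm,ajm,ajr,fhr,fhs,fjy,foy,hms,hrs,jmo,jmr,ory,osy,rsy] rk=16  ker:fjr
∂1c = 0
c vs im∂2: residual ≠ 0 ⇒ not boundary

cycle:yes boundary:no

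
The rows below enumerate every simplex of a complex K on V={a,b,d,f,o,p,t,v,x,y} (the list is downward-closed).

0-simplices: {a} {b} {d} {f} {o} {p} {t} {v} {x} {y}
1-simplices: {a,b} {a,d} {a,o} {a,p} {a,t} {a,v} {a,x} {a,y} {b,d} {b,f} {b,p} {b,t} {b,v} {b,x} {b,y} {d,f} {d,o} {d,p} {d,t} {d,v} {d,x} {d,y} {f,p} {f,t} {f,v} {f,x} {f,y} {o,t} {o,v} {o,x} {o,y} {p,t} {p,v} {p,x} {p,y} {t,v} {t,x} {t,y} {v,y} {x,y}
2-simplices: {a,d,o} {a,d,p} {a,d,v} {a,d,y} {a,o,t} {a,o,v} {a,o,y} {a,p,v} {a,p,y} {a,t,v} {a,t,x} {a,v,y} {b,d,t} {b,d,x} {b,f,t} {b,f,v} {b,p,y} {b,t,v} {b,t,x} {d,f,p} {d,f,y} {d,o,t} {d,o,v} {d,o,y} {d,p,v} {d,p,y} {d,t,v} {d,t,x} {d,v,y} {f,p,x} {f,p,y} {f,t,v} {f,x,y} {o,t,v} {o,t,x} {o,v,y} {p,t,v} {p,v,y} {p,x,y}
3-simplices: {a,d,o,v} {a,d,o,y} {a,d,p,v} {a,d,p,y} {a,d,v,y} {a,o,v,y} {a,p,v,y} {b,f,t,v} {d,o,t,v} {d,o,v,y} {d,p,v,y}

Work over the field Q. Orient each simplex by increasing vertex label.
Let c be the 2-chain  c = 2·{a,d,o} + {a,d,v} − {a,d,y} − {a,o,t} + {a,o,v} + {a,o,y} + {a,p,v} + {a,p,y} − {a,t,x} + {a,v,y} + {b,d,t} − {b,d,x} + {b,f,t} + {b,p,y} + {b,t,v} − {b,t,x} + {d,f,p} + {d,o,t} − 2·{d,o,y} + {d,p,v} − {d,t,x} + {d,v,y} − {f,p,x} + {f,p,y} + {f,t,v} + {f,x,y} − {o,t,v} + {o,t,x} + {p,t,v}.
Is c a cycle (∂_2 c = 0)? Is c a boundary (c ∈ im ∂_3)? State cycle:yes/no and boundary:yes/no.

n_0=10 n_1=40 n_2=39 n_3=11  [Q]
∂1: piv[ab,ad,ao,ap,at,av,ax,ay,bf] rk=9  ker:bd,bp,bt,bv,bx,by,df,do,dp,dt,dv,dx,dy,fp,ft,fv,fx,fy,ot,ov,ox,oy,pt,pv,px,py,tv,tx,ty,vy,xy
∂2: piv[ado,adp,adv,ady,aot,aov,aoy,apv,apy,atv,atx,avy,bdt,bdx,bft,bfv,bpy,btv,btx,dfp,dfy,dot,fpx,fxy,otx,ptv] rk=26  ker:dov,doy,dpv,dpy,dtv,dtx,dvy,fpy,ftv,otv,ovy,pvy,pxy
∂3: piv[adov,adoy,adpv,adpy,advy,aovy,apvy,bftv,dotv] rk=9  ker:dovy,dpvy
∂2c = 2·{a,d} − {a,o} + 2·{a,p} − 2·{a,v} + {a,x} − 2·{a,y} + {b,f} + {b,p} − 2·{b,t} − {b,v} + 2·{b,x} − {b,y} + {d,f} + {d,o} − {d,t} + {d,v} + {f,p} + 2·{f,t} − {f,v} + 2·{f,x} − 2·{f,y} + 2·{o,v} − {o,x} − {o,y} + {p,t} + {p,v} − {p,x} + 3·{p,y} + 2·{t,v} − 2·{t,x} + 2·{v,y} + {x,y}

cycle:no boundary:no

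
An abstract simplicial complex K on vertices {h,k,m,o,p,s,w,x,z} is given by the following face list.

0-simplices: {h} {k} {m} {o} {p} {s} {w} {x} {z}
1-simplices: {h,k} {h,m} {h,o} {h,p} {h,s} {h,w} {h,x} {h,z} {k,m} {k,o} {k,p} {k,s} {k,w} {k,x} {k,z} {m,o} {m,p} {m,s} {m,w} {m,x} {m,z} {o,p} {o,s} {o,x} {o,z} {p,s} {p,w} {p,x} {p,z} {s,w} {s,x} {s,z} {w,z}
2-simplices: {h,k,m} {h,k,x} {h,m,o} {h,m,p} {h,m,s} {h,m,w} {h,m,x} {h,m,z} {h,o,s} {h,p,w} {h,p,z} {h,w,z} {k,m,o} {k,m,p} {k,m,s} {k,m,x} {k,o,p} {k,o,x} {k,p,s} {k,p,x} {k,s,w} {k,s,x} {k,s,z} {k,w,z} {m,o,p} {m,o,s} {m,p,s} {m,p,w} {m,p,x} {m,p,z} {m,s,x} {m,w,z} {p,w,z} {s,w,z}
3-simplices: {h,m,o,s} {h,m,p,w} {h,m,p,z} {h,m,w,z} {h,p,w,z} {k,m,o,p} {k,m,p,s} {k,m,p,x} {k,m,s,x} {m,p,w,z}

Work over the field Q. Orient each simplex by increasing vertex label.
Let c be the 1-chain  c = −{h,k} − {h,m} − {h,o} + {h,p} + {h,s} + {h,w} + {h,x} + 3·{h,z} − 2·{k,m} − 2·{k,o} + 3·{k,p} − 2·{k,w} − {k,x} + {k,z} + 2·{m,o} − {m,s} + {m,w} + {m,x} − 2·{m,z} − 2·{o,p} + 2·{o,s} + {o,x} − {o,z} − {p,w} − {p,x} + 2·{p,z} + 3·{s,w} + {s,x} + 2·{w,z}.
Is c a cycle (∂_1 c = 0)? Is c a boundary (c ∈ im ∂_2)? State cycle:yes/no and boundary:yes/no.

n_0=9 n_1=33 n_2=34 n_3=10  [Q]
∂1: piv[hk,hm,ho,hp,hs,hw,hx,hz] rk=8  ker:km,ko,kp,ks,kw,kx,kz,mo,mp,ms,mw,mx,mz,op,os,ox,oz,ps,pw,px,pz,sw,sx,sz,wz
∂2: piv[hkm,hkx,hmo,hmp,hms,hmw,hmx,hmz,hos,hpw,hpz,hwz,kmo,kmp,kms,kop,kox,kps,kpx,ksw,ksx,ksz,kwz] rk=23  ker:kmx,mop,mos,mps,mpw,mpx,mpz,msx,mwz,pwz,swz
∂3: piv[hmos,hmpw,hmpz,hmwz,hpwz,kmop,kmps,kmpx,kmsx] rk=9  ker:mpwz
∂1c = −4·{h} + 2·{k} − 4·{m} − {o} + 2·{p} − 2·{s} + 2·{x} + 5·{z}

cycle:no boundary:no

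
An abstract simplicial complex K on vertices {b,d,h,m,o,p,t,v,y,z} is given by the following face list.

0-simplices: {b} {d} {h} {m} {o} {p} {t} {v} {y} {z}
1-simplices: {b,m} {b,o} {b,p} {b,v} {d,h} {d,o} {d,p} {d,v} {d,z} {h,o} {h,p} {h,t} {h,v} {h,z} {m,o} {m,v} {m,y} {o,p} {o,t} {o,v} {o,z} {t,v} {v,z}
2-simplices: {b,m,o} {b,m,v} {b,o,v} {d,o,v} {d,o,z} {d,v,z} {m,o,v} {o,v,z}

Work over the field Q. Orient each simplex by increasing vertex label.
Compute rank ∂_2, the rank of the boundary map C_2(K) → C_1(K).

rank∂_2=6

n_0=10 n_1=23 n_2=8  [Q]
∂1: piv[bm,bo,bp,bv,dh,do,dz,ht,my] rk=9  ker:dp,dv,ho,hp,hv,hz,mo,mv,op,ot,ov,oz,tv,vz
∂2: piv[bmo,bmv,bov,dov,doz,dvz] rk=6  ker:mov,ovz
rk∂_2=6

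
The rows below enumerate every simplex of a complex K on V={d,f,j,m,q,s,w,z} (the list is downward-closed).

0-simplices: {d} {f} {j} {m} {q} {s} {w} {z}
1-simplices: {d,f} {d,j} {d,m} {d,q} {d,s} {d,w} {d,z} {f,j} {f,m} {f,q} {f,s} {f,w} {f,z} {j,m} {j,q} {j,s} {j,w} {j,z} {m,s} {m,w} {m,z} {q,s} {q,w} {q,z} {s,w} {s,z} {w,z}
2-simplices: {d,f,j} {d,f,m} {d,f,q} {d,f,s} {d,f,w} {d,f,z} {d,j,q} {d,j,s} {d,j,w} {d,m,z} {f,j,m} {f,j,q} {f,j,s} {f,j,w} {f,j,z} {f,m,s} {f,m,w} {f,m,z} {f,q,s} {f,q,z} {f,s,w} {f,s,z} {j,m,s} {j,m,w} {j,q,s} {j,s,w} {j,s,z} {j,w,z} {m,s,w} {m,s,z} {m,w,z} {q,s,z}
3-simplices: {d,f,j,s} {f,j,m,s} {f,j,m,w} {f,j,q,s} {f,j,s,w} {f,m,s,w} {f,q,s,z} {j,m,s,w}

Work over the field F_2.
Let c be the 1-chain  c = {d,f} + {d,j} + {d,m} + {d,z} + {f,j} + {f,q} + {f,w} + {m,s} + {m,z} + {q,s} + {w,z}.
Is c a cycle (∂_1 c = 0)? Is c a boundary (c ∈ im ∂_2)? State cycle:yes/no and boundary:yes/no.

cycle:no boundary:no

n_0=8 n_1=27 n_2=32 n_3=8  [Z2]
∂1: piv[df,dj,dm,dq,ds,dw,dz] rk=7  ker:fj,fm,fq,fs,fw,fz,jm,jq,js,jw,jz,ms,mw,mz,qs,qw,qz,sw,sz,wz
∂2: piv[dfj,dfm,dfq,dfs,dfw,dfz,djq,djs,djw,dmz,fjm,fjz,fms,fmw,fqs,fqz,fsw,fsz,jwz] rk=19  ker:fjq,fjs,fjw,fmz,jms,jmw,jqs,jsw,jsz,msw,msz,mwz,qsz
∂3: piv[dfjs,fjms,fjmw,fjqs,fjsw,fmsw,fqsz] rk=7  ker:jmsw
∂1c = {m} + {z}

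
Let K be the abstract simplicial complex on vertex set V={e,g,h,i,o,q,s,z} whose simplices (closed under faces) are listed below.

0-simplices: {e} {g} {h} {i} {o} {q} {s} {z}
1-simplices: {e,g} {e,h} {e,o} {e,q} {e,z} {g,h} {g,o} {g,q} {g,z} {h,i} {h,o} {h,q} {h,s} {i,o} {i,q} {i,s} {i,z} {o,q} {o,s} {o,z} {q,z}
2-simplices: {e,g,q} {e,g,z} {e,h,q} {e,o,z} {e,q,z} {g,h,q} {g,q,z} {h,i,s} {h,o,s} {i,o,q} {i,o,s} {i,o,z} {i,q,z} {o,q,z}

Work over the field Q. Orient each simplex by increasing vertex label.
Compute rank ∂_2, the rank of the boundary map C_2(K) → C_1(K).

rank∂_2=12

n_0=8 n_1=21 n_2=14  [Q]
∂1: piv[eg,eh,eo,eq,ez,hi,hs] rk=7  ker:gh,go,gq,gz,ho,hq,io,iq,is,iz,oq,os,oz,qz
∂2: piv[egq,egz,ehq,eoz,eqz,ghq,his,hos,ioq,ios,ioz,iqz] rk=12  ker:gqz,oqz
rk∂_2=12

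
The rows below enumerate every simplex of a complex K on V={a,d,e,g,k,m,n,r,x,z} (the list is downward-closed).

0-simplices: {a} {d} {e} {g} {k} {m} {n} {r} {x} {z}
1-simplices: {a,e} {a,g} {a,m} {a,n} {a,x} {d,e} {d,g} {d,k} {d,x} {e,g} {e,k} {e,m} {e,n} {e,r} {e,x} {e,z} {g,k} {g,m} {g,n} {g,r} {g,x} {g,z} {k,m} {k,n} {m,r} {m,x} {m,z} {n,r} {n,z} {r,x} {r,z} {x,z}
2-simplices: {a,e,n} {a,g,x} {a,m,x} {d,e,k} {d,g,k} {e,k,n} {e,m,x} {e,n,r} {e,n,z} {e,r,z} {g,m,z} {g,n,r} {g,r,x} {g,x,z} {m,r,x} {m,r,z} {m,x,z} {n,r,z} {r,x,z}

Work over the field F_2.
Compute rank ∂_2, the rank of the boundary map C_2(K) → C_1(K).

rank∂_2=17

n_0=10 n_1=32 n_2=19  [Z2]
∂1: piv[ae,ag,am,an,ax,de,dk,er,ez] rk=9  ker:dg,dx,eg,ek,em,en,ex,gk,gm,gn,gr,gx,gz,km,kn,mr,mx,mz,nr,nz,rx,rz,xz
∂2: piv[aen,agx,amx,dek,dgk,ekn,emx,enr,enz,erz,gmz,gnr,grx,gxz,mrx,mrz,mxz] rk=17  ker:nrz,rxz
rk∂_2=17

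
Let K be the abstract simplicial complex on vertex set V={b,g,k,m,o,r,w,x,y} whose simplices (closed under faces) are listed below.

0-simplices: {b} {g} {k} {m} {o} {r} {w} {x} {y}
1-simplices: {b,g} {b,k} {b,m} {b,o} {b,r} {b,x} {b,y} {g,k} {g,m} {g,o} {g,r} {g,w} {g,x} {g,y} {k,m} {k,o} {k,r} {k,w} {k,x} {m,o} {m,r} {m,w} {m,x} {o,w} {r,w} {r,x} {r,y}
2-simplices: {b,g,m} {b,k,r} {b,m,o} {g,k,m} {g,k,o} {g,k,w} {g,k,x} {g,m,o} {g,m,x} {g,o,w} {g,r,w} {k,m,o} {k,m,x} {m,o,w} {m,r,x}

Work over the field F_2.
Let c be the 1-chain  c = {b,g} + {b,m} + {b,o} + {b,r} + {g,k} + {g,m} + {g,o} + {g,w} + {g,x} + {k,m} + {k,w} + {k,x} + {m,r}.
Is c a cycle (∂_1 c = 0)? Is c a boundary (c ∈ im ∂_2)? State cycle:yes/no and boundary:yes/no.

cycle:yes boundary:no

n_0=9 n_1=27 n_2=15  [Z2]
∂1: piv[bg,bk,bm,bo,br,bx,by,gw] rk=8  ker:gk,gm,go,gr,gx,gy,km,ko,kr,kw,kx,mo,mr,mw,mx,ow,rw,rx,ry
∂2: piv[bgm,bkr,bmo,gkm,gko,gkw,gkx,gmo,gmx,gow,grw,mow,mrx] rk=13  ker:kmo,kmx
∂1c = 0
c vs im∂2: residual ≠ 0 ⇒ not boundary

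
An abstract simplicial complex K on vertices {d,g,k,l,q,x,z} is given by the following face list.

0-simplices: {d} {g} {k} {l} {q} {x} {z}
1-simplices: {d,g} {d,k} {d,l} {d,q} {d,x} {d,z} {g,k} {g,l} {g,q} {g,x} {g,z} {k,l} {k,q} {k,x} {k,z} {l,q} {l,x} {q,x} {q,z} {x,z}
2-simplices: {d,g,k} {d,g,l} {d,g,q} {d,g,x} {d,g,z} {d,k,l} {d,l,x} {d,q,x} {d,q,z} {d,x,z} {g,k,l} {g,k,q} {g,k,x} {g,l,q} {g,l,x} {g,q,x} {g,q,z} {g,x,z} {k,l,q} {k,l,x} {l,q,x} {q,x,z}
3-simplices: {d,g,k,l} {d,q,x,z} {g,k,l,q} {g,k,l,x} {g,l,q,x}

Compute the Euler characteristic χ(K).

χ(K)=4

n_0=7 n_1=20 n_2=22 n_3=5
χ=+7−20+22−5=4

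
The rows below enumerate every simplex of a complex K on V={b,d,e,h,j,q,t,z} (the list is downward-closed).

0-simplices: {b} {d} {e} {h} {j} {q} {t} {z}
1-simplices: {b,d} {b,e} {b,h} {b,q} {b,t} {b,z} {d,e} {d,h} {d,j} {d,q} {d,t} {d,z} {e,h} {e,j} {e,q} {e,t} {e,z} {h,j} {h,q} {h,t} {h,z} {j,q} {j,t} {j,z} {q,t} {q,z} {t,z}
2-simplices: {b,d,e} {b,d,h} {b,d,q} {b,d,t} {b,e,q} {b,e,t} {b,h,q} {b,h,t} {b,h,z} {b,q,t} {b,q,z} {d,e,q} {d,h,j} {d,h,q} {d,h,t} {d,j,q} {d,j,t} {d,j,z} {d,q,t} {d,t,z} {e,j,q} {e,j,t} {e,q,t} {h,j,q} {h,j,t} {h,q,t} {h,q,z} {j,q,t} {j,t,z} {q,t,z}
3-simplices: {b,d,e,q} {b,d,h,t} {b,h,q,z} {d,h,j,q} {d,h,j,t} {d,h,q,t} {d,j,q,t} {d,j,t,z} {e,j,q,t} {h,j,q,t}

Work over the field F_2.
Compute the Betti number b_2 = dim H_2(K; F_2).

b_2=3

n_0=8 n_1=27 n_2=30 n_3=10  [Z2]
∂1: piv[bd,be,bh,bq,bt,bz,dj] rk=7  ker:de,dh,dq,dt,dz,eh,ej,eq,et,ez,hj,hq,ht,hz,jq,jt,jz,qt,qz,tz
∂2: piv[bde,bdh,bdq,bdt,beq,bet,bhq,bht,bhz,bqt,bqz,dhj,djq,djt,djz,dtz,ejq,qtz] rk=18  ker:deq,dhq,dht,dqt,ejt,eqt,hjq,hjt,hqt,hqz,jqt,jtz
∂3: piv[bdeq,bdht,bhqz,dhjq,dhjt,dhqt,djqt,djtz,ejqt] rk=9  ker:hjqt
b_2=(30−18)−9=3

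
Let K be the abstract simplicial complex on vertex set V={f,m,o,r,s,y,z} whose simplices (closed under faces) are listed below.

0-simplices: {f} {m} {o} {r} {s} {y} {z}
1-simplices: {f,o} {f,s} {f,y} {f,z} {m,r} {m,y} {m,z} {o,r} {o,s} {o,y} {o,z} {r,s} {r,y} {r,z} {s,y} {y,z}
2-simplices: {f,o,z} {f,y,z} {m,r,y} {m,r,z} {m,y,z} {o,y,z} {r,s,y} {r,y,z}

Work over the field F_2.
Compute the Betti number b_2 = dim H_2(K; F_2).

n_0=7 n_1=16 n_2=8  [Z2]
∂1: piv[fo,fs,fy,fz,mr,my] rk=6  ker:mz,or,os,oy,oz,rs,ry,rz,sy,yz
∂2: piv[foz,fyz,mry,mrz,myz,oyz,rsy] rk=7  ker:ryz
b_2=(8−7)−0=1

b_2=1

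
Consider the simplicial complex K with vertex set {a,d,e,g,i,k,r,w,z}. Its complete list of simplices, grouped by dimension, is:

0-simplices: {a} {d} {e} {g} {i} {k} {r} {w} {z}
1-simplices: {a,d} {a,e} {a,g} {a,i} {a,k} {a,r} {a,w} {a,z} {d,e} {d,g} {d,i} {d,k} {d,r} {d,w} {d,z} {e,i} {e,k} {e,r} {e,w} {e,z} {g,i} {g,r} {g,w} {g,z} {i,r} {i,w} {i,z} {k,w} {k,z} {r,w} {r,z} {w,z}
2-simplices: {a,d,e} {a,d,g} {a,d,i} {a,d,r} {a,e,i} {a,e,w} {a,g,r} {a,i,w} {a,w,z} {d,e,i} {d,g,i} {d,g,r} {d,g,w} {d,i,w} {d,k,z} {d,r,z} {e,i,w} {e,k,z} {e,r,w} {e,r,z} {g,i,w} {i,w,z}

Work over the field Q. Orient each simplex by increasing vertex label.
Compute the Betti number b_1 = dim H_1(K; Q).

n_0=9 n_1=32 n_2=22  [Q]
∂1: piv[ad,ae,ag,ai,ak,ar,aw,az] rk=8  ker:de,dg,di,dk,dr,dw,dz,ei,ek,er,ew,ez,gi,gr,gw,gz,ir,iw,iz,kw,kz,rw,rz,wz
∂2: piv[ade,adg,adi,adr,aei,aew,agr,aiw,awz,dgi,dgw,diw,dkz,drz,ekz,erw,erz,iwz] rk=18  ker:dei,dgr,eiw,giw
b_1=(32−8)−18=6

b_1=6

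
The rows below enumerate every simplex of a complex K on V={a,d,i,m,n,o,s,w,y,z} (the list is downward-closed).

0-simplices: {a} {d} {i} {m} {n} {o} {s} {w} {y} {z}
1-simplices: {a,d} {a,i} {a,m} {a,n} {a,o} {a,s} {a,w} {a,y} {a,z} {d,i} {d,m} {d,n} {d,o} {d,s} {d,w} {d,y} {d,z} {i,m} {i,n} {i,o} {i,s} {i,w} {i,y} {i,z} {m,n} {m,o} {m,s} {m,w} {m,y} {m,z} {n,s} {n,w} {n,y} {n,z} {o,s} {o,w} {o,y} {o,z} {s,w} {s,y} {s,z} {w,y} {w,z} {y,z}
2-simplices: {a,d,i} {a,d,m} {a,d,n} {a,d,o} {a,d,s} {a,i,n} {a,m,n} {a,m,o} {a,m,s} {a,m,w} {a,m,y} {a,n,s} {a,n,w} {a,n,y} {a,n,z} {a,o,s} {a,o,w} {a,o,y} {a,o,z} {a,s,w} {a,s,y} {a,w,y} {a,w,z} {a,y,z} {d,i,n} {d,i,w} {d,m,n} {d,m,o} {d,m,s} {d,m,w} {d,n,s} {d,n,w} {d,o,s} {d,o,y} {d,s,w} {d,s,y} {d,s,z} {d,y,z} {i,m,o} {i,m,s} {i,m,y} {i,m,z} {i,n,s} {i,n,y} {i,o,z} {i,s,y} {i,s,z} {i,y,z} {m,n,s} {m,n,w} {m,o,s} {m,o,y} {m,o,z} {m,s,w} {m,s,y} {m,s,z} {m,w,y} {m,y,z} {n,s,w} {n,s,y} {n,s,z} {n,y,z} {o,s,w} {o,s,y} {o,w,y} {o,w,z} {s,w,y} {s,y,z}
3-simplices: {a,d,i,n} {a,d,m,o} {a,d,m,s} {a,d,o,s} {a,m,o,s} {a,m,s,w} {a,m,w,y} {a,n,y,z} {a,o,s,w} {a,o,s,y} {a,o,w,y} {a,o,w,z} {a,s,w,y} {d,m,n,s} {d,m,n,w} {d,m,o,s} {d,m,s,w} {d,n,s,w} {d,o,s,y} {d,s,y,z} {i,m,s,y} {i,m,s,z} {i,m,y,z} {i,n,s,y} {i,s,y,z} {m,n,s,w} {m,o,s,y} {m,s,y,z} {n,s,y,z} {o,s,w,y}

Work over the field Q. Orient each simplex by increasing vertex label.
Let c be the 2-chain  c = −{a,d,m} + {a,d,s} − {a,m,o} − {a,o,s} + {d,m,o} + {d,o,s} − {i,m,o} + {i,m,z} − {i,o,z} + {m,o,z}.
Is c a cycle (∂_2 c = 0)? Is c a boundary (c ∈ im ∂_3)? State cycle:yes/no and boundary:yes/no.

cycle:yes boundary:no

n_0=10 n_1=44 n_2=68 n_3=30  [Q]
∂1: piv[ad,ai,am,an,ao,as,aw,ay,az] rk=9  ker:di,dm,dn,do,ds,dw,dy,dz,im,in,io,is,iw,iy,iz,mn,mo,ms,mw,my,mz,ns,nw,ny,nz,os,ow,oy,oz,sw,sy,sz,wy,wz,yz
∂2: piv[adi,adm,adn,ado,ads,ain,amn,amo,ams,amw,amy,ans,anw,any,anz,aos,aow,aoy,aoz,asw,asy,awy,awz,ayz,diw,dmw,doy,dsz,dyz,imo,ims,imy,imz,ins,ioz] rk=35  ker:din,dmn,dmo,dms,dns,dnw,dos,dsw,dsy,iny,isy,isz,iyz,mns,mnw,mos,moy,moz,msw,msy,msz,mwy,myz,nsw,nsy,nsz,nyz,osw,osy,owy,owz,swy,syz
∂3: piv[adin,admo,adms,ados,amos,amsw,amwy,anyz,aosw,aosy,aowy,aowz,aswy,dmns,dmnw,dmsw,dnsw,dosy,dsyz,imsy,imsz,imyz,insy,isyz,mosy,nsyz] rk=26  ker:dmos,mnsw,msyz,oswy
∂2c = 0
c vs im∂3: residual ≠ 0 ⇒ not boundary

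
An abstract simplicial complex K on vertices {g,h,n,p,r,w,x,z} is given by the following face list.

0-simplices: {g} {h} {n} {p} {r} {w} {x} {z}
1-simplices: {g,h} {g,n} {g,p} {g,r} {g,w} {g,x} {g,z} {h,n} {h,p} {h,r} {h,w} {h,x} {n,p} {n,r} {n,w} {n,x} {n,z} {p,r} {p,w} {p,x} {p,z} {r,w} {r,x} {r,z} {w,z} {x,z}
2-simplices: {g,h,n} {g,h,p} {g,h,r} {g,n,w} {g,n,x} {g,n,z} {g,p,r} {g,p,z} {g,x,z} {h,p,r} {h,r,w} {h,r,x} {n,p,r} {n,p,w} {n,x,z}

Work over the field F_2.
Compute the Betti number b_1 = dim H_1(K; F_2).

b_1=6

n_0=8 n_1=26 n_2=15  [Z2]
∂1: piv[gh,gn,gp,gr,gw,gx,gz] rk=7  ker:hn,hp,hr,hw,hx,np,nr,nw,nx,nz,pr,pw,px,pz,rw,rx,rz,wz,xz
∂2: piv[ghn,ghp,ghr,gnw,gnx,gnz,gpr,gpz,gxz,hrw,hrx,npr,npw] rk=13  ker:hpr,nxz
b_1=(26−7)−13=6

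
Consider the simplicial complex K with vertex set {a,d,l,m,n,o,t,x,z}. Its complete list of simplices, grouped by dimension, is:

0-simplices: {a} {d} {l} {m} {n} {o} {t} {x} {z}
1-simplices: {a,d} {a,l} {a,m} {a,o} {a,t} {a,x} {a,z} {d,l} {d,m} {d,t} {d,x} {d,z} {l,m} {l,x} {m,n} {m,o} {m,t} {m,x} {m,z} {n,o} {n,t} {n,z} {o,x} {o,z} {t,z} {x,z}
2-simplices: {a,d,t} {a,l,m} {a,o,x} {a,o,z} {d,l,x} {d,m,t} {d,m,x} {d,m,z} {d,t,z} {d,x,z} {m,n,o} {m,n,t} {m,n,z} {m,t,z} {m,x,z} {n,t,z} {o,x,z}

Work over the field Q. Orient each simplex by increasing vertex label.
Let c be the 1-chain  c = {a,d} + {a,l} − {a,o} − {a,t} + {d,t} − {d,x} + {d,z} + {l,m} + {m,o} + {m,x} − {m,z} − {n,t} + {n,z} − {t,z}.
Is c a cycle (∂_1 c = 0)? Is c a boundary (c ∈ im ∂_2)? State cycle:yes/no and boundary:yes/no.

cycle:yes boundary:no

n_0=9 n_1=26 n_2=17  [Q]
∂1: piv[ad,al,am,ao,at,ax,az,mn] rk=8  ker:dl,dm,dt,dx,dz,lm,lx,mo,mt,mx,mz,no,nt,nz,ox,oz,tz,xz
∂2: piv[adt,alm,aox,aoz,dlx,dmt,dmx,dmz,dtz,dxz,mno,mnt,mnz,oxz] rk=14  ker:mtz,mxz,ntz
∂1c = 0
c vs im∂2: residual ≠ 0 ⇒ not boundary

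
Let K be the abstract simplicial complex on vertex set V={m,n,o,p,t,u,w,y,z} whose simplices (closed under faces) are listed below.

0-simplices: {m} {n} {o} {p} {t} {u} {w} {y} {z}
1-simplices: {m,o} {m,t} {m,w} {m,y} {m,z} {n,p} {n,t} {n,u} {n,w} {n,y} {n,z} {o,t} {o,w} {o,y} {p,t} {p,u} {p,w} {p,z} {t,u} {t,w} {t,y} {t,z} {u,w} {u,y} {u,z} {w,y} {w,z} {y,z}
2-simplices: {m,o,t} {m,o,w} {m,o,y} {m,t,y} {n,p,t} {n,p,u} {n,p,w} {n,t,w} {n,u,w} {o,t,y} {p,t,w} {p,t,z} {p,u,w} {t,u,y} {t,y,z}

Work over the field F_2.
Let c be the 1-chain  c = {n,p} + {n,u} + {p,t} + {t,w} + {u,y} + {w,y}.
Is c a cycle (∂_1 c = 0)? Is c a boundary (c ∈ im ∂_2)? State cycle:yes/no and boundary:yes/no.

cycle:yes boundary:no

n_0=9 n_1=28 n_2=15  [Z2]
∂1: piv[mo,mt,mw,my,mz,np,nt,nu] rk=8  ker:nw,ny,nz,ot,ow,oy,pt,pu,pw,pz,tu,tw,ty,tz,uw,uy,uz,wy,wz,yz
∂2: piv[mot,mow,moy,mty,npt,npu,npw,ntw,nuw,ptz,tuy,tyz] rk=12  ker:oty,ptw,puw
∂1c = 0
c vs im∂2: residual ≠ 0 ⇒ not boundary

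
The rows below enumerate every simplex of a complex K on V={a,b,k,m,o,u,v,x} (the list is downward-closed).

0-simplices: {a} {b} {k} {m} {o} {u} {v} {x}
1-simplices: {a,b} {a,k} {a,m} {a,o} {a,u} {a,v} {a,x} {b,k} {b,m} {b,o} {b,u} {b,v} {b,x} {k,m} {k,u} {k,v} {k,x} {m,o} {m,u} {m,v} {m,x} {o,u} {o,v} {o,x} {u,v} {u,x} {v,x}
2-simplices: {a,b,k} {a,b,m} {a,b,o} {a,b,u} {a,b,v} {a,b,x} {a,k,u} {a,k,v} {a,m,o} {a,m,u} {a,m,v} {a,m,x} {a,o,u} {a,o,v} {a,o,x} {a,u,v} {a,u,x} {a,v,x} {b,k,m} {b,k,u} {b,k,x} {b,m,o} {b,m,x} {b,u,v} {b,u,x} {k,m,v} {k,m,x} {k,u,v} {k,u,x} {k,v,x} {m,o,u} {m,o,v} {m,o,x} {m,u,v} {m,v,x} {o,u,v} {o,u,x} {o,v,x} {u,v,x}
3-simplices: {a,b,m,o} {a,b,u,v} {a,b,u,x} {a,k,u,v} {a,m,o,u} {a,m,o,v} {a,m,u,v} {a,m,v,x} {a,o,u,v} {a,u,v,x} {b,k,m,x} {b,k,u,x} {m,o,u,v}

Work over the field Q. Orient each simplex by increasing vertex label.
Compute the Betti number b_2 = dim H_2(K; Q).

b_2=7

n_0=8 n_1=27 n_2=39 n_3=13  [Q]
∂1: piv[ab,ak,am,ao,au,av,ax] rk=7  ker:bk,bm,bo,bu,bv,bx,km,ku,kv,kx,mo,mu,mv,mx,ou,ov,ox,uv,ux,vx
∂2: piv[abk,abm,abo,abu,abv,abx,aku,akv,amo,amu,amv,amx,aou,aov,aox,auv,aux,avx,bkm,bkx] rk=20  ker:bku,bmo,bmx,buv,bux,kmv,kmx,kuv,kux,kvx,mou,mov,mox,muv,mvx,ouv,oux,ovx,uvx
∂3: piv[abmo,abuv,abux,akuv,amou,amov,amuv,amvx,aouv,auvx,bkmx,bkux] rk=12  ker:mouv
b_2=(39−20)−12=7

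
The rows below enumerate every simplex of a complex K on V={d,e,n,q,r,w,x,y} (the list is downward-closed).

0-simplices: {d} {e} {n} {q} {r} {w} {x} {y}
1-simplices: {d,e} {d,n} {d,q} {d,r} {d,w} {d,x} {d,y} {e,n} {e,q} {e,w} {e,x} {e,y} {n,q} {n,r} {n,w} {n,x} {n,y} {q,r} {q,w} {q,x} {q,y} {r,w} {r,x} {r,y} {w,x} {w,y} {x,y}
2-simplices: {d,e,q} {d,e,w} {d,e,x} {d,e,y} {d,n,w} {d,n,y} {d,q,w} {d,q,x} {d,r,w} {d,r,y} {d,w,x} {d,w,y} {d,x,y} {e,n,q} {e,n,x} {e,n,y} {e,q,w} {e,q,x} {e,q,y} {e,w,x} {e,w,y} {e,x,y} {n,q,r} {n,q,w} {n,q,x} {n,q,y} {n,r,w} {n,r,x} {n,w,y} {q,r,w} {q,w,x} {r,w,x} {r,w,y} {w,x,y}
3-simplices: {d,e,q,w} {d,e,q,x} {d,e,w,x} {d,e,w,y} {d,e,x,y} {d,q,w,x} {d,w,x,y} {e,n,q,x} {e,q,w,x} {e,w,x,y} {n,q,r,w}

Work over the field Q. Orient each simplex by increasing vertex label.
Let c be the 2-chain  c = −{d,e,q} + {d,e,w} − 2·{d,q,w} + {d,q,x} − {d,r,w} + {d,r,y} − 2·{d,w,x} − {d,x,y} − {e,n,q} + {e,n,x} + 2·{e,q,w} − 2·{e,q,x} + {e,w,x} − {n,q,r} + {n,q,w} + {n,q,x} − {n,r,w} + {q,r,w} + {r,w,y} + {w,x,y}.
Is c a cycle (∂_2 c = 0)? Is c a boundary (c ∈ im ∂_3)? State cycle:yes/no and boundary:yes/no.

n_0=8 n_1=27 n_2=34 n_3=11  [Q]
∂1: piv[de,dn,dq,dr,dw,dx,dy] rk=7  ker:en,eq,ew,ex,ey,nq,nr,nw,nx,ny,qr,qw,qx,qy,rw,rx,ry,wx,wy,xy
∂2: piv[deq,dew,dex,dey,dnw,dny,dqw,dqx,drw,dry,dwx,dwy,dxy,enq,enx,eny,eqy,nqr,nrw,nrx] rk=20  ker:eqw,eqx,ewx,ewy,exy,nqw,nqx,nqy,nwy,qrw,qwx,rwx,rwy,wxy
∂3: piv[deqw,deqx,dewx,dewy,dexy,dqwx,dwxy,enqx,nqrw] rk=9  ker:eqwx,ewxy
∂2c = 0
c vs im∂3: residual ≠ 0 ⇒ not boundary

cycle:yes boundary:no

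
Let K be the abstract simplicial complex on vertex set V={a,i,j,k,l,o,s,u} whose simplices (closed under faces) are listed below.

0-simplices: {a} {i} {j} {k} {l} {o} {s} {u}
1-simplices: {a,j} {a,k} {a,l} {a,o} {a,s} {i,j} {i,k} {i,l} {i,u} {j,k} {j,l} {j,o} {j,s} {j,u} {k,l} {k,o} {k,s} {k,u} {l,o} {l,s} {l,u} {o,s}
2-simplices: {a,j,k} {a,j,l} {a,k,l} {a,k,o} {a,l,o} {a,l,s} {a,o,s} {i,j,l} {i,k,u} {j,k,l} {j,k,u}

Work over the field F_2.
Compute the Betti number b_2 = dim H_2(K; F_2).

b_2=1

n_0=8 n_1=22 n_2=11  [Z2]
∂1: piv[aj,ak,al,ao,as,ij,iu] rk=7  ker:ik,il,jk,jl,jo,js,ju,kl,ko,ks,ku,lo,ls,lu,os
∂2: piv[ajk,ajl,akl,ako,alo,als,aos,ijl,iku,jku] rk=10  ker:jkl
b_2=(11−10)−0=1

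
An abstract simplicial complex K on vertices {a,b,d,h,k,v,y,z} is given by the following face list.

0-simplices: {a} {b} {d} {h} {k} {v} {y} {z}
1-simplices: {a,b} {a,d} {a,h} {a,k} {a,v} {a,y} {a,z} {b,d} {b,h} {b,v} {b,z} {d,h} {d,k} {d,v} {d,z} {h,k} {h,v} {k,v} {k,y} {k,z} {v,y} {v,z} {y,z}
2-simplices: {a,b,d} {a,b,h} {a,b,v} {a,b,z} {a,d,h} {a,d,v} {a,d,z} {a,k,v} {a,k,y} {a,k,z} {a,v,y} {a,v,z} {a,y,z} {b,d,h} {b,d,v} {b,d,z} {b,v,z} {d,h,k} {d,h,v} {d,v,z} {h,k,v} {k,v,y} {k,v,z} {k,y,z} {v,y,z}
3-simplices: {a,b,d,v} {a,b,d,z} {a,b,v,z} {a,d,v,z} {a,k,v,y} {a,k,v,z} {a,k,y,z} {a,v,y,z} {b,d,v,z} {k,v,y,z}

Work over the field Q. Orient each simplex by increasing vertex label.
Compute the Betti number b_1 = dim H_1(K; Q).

n_0=8 n_1=23 n_2=25 n_3=10  [Q]
∂1: piv[ab,ad,ah,ak,av,ay,az] rk=7  ker:bd,bh,bv,bz,dh,dk,dv,dz,hk,hv,kv,ky,kz,vy,vz,yz
∂2: piv[abd,abh,abv,abz,adh,adv,adz,akv,aky,akz,avy,avz,ayz,dhk,dhv,hkv] rk=16  ker:bdh,bdv,bdz,bvz,dvz,kvy,kvz,kyz,vyz
∂3: piv[abdv,abdz,abvz,advz,akvy,akvz,akyz,avyz] rk=8  ker:bdvz,kvyz
b_1=(23−7)−16=0

b_1=0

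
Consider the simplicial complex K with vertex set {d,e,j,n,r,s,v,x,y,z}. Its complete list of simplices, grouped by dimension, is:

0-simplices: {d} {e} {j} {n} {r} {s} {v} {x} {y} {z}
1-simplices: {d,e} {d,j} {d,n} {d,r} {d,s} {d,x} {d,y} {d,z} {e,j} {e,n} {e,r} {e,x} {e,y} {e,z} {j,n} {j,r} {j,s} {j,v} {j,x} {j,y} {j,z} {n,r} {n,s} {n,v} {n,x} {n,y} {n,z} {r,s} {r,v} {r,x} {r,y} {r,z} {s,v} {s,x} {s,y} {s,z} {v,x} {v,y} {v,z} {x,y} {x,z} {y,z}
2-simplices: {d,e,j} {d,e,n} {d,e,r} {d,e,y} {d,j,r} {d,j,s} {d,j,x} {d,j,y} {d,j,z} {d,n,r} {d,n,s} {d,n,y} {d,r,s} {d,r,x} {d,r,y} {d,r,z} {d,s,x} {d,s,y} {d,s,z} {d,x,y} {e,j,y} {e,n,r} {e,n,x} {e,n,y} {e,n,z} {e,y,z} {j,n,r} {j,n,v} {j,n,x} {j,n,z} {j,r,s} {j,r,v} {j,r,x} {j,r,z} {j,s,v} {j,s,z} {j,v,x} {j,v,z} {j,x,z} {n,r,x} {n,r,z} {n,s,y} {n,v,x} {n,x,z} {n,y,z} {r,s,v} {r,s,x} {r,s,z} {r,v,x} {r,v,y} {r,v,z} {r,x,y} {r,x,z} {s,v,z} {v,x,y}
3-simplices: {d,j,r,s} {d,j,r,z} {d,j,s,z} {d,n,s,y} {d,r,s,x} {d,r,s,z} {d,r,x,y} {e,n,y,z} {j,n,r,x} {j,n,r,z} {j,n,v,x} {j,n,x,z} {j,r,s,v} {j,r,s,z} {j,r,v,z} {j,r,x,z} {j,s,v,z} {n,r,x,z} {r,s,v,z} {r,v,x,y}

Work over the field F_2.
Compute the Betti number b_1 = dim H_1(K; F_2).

n_0=10 n_1=42 n_2=55 n_3=20  [Z2]
∂1: piv[de,dj,dn,dr,ds,dx,dy,dz,jv] rk=9  ker:ej,en,er,ex,ey,ez,jn,jr,js,jx,jy,jz,nr,ns,nv,nx,ny,nz,rs,rv,rx,ry,rz,sv,sx,sy,sz,vx,vy,vz,xy,xz,yz
∂2: piv[dej,den,der,dey,djr,djs,djx,djy,djz,dnr,dns,dny,drs,drx,dry,drz,dsx,dsy,dsz,dxy,enx,enz,eyz,jnr,jnv,jnx,jnz,jrv,jsv,jvx,jvz,jxz,rvy] rk=33  ker:ejy,enr,eny,jrs,jrx,jrz,jsz,nrx,nrz,nsy,nvx,nxz,nyz,rsv,rsx,rsz,rvx,rvz,rxy,rxz,svz,vxy
∂3: piv[djrs,djrz,djsz,dnsy,drsx,drsz,drxy,enyz,jnrx,jnrz,jnvx,jnxz,jrsv,jrvz,jrxz,jsvz,rvxy] rk=17  ker:jrsz,nrxz,rsvz
b_1=(42−9)−33=0

b_1=0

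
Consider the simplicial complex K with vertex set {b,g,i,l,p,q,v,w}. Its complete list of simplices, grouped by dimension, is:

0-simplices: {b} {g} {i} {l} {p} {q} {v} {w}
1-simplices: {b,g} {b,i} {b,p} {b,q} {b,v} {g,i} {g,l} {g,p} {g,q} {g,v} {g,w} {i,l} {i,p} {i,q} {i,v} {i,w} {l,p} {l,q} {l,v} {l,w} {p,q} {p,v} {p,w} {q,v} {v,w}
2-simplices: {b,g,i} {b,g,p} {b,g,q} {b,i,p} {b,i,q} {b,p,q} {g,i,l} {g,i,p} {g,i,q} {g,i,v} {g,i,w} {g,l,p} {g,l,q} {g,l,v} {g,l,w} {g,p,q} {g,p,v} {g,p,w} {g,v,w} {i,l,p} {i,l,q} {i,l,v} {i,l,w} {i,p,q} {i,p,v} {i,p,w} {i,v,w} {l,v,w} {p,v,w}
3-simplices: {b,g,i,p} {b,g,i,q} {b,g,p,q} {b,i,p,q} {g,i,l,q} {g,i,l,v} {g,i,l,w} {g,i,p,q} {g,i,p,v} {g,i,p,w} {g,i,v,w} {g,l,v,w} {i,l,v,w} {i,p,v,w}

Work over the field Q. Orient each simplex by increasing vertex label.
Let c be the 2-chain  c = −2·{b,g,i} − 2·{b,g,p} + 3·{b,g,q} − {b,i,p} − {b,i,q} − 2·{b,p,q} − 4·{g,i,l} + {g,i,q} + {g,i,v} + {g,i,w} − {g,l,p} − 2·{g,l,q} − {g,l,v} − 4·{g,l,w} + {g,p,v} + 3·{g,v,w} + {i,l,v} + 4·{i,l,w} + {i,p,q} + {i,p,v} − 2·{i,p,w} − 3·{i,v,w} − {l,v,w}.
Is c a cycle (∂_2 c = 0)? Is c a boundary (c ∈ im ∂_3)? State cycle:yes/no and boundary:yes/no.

cycle:no boundary:no

n_0=8 n_1=25 n_2=29 n_3=14  [Q]
∂1: piv[bg,bi,bp,bq,bv,gl,gw] rk=7  ker:gi,gp,gq,gv,il,ip,iq,iv,iw,lp,lq,lv,lw,pq,pv,pw,qv,vw
∂2: piv[bgi,bgp,bgq,bip,biq,bpq,gil,giv,giw,glp,glq,glv,glw,gpv,gpw,gvw] rk=16  ker:gip,giq,gpq,ilp,ilq,ilv,ilw,ipq,ipv,ipw,ivw,lvw,pvw
∂3: piv[bgip,bgiq,bgpq,bipq,gilq,gilv,gilw,gipv,gipw,givw,glvw,ipvw] rk=12  ker:gipq,ilvw
∂2c = −{b,g} + {b,p} − 3·{g,i} − 4·{g,l} + 4·{g,q} + 2·{g,v} + {i,l} − {i,p} − {i,q} − 4·{i,v} + 2·{i,w} − {l,p} − 2·{l,q} − {l,v} + {l,w} − {p,q} + 2·{p,v} − 2·{p,w} − {v,w}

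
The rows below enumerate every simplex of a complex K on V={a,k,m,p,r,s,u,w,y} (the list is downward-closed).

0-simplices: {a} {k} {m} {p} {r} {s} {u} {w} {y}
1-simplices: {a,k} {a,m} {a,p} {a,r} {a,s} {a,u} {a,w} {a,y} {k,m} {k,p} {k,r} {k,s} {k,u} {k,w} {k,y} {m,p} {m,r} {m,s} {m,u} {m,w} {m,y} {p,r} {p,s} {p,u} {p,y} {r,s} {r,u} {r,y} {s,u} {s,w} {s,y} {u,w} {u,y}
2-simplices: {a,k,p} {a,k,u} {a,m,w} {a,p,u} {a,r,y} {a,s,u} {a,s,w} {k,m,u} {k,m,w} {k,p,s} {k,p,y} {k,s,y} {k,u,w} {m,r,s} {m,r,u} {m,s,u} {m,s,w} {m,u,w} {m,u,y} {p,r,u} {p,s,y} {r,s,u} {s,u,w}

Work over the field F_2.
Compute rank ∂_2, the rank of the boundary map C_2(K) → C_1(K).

n_0=9 n_1=33 n_2=23  [Z2]
∂1: piv[ak,am,ap,ar,as,au,aw,ay] rk=8  ker:km,kp,kr,ks,ku,kw,ky,mp,mr,ms,mu,mw,my,pr,ps,pu,py,rs,ru,ry,su,sw,sy,uw,uy
∂2: piv[akp,aku,amw,apu,ary,asu,asw,kmu,kmw,kps,kpy,ksy,kuw,mrs,mru,msu,msw,muy,pru] rk=19  ker:muw,psy,rsu,suw
rk∂_2=19

rank∂_2=19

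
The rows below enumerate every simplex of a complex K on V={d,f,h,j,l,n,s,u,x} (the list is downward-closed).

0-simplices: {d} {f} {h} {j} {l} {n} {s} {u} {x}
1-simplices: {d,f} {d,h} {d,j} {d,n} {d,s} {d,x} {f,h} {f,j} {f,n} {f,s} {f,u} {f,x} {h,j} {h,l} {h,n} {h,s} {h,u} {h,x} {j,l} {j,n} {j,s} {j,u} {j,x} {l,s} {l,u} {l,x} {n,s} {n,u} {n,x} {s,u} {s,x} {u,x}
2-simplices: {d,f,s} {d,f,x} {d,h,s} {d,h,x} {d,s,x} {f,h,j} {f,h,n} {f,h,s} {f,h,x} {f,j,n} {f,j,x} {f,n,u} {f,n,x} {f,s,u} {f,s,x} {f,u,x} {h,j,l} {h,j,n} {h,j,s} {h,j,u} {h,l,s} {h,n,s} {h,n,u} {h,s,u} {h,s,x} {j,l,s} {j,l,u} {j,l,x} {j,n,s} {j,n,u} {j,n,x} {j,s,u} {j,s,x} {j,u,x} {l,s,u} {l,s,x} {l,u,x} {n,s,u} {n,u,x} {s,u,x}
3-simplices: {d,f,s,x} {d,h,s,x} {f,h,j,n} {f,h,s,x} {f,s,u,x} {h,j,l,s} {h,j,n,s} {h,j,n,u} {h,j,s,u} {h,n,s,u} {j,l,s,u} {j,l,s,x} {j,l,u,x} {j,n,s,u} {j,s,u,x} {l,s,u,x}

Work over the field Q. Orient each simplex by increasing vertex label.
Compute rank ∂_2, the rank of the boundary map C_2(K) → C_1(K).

n_0=9 n_1=32 n_2=40 n_3=16  [Q]
∂1: piv[df,dh,dj,dn,ds,dx,fu,hl] rk=8  ker:fh,fj,fn,fs,fx,hj,hn,hs,hu,hx,jl,jn,js,ju,jx,ls,lu,lx,ns,nu,nx,su,sx,ux
∂2: piv[dfs,dfx,dhs,dhx,dsx,fhj,fhn,fhs,fjn,fjx,fnu,fnx,fsu,fux,hjl,hjs,hju,hls,hns,hnu,jlu,jlx] rk=22  ker:fhx,fsx,hjn,hsu,hsx,jls,jns,jnu,jnx,jsu,jsx,jux,lsu,lsx,lux,nsu,nux,sux
∂3: piv[dfsx,dhsx,fhjn,fhsx,fsux,hjls,hjns,hjnu,hjsu,hnsu,jlsu,jlsx,jlux,jsux] rk=14  ker:jnsu,lsux
rk∂_2=22

rank∂_2=22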